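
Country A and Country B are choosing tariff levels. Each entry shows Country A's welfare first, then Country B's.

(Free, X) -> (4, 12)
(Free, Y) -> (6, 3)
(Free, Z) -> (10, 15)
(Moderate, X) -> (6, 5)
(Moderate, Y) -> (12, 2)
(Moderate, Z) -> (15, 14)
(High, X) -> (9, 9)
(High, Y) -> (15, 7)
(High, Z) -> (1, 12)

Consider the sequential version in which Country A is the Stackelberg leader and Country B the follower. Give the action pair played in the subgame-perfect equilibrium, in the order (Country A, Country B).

Solve by backward induction (Country A leads).
- Free: BR = Z, leader payoff 10.
- Moderate: BR = Z, leader payoff 15.
- High: BR = Z, leader payoff 1.
Country A's induced payoffs are 10, 15, 1, so Country A commits to Moderate. Subgame-perfect outcome: (Moderate, Z) with payoffs (15, 14).

(Moderate, Z)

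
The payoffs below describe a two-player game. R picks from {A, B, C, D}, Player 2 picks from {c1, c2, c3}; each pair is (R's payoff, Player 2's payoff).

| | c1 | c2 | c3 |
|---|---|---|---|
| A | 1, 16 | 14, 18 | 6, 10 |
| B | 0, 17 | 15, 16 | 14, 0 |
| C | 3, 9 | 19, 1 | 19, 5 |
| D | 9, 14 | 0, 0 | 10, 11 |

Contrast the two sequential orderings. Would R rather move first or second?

If R leads: Player 2's best replies are A→c2, B→c1, C→c1, D→c1; R's induced payoffs 14, 0, 3, 9; outcome (A, c2), payoffs (14, 18).
If Player 2 leads: R's best replies are c1→D, c2→C, c3→C; Player 2's induced payoffs 14, 1, 5; outcome (D, c1), payoffs (9, 14).
R gets 14 moving first and 9 moving second, so R prefers to move first.

first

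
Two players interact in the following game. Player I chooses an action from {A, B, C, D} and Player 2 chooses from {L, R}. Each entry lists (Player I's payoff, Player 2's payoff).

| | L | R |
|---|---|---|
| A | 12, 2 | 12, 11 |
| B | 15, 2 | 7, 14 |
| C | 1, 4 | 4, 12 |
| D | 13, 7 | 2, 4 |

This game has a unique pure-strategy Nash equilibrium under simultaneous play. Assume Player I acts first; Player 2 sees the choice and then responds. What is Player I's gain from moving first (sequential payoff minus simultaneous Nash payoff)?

Backward induction with Player I moving first.
- A: BR = R, leader payoff 12.
- B: BR = R, leader payoff 7.
- C: BR = R, leader payoff 4.
- D: BR = L, leader payoff 13.
Among 12, 7, 4, 13, the best is 13 at D. Subgame-perfect outcome: (D, L) with payoffs (13, 7).
For the simultaneous game, intersect best replies.
Player I's best replies: L→B; R→A.
Player 2's best replies: A→R; B→R; C→R; D→L.
Only (A, R) has each player best-responding; Nash payoffs (12, 11).
Player I's commitment gain: 13 − 12 = 1.

1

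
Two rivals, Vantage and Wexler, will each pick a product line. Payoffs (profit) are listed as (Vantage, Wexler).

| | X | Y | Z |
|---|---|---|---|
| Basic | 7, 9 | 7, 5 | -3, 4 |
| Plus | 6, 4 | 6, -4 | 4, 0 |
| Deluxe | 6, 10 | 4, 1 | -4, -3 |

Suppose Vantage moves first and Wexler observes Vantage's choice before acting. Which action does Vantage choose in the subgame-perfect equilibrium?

Basic

Wexler best-responds to each possible Vantage move:
- Basic: Wexler compares 9, 5, 4 and picks X; Vantage would get 7.
- Plus: Wexler compares 4, -4, 0 and picks X; Vantage would get 6.
- Deluxe: Wexler compares 10, 1, -3 and picks X; Vantage would get 6.
Among 7, 6, 6, the best is 7 at Basic. Subgame-perfect outcome: (Basic, X) with payoffs (7, 9).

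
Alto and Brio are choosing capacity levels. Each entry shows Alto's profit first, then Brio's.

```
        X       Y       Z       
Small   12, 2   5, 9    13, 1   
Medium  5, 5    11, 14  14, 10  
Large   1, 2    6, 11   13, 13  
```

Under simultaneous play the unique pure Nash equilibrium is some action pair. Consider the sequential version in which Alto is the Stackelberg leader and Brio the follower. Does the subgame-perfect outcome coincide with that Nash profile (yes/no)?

Solve by backward induction (Alto leads).
- Small: BR = Y, leader payoff 5.
- Medium: BR = Y, leader payoff 11.
- Large: BR = Z, leader payoff 13.
Maximizing over 5, 11, 13, Alto chooses Large. Subgame-perfect outcome: (Large, Z) with payoffs (13, 13).
Now find the simultaneous Nash equilibrium.
Alto's best replies: X→Small; Y→Medium; Z→Medium.
Brio's best replies: Small→Y; Medium→Y; Large→Z.
Only (Medium, Y) has each player best-responding; Nash payoffs (11, 14).
Sequential outcome (Large, Z) differs from the Nash profile (Medium, Y).

no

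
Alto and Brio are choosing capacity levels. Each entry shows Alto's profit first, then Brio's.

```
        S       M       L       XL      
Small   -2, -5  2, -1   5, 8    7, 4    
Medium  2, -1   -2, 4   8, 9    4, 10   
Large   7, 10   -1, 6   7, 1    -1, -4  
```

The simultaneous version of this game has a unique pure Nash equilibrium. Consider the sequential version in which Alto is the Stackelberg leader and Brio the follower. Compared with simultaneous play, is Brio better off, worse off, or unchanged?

Solve by backward induction (Alto leads).
- Small → Brio plays L (best of -5, -1, 8, 4); Alto gets 5.
- Medium → Brio plays XL (best of -1, 4, 9, 10); Alto gets 4.
- Large → Brio plays S (best of 10, 6, 1, -4); Alto gets 7.
Among 5, 4, 7, the best is 7 at Large. Subgame-perfect outcome: (Large, S) with payoffs (7, 10).
Now find the simultaneous Nash equilibrium.
Alto's best replies: S→Large; M→Small; L→Medium; XL→Small.
Brio's best replies: Small→L; Medium→XL; Large→S.
Only (Large, S) has each player best-responding; Nash payoffs (7, 10).
Brio earns 10 sequentially versus 10 at the Nash outcome: unchanged.

unchanged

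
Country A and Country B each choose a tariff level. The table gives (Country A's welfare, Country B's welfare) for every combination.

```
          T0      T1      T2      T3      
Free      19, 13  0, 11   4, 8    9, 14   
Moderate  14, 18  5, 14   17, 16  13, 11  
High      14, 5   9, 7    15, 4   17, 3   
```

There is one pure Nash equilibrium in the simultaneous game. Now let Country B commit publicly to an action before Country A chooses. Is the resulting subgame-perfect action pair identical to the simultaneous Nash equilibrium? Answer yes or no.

no

Work backward from Country A's decision.
- T0: BR = Free, leader payoff 13.
- T1: BR = High, leader payoff 7.
- T2: BR = Moderate, leader payoff 16.
- T3: BR = High, leader payoff 3.
Country B's induced payoffs are 13, 7, 16, 3, so Country B commits to T2. Subgame-perfect outcome: (Moderate, T2) with payoffs (17, 16).
For the simultaneous game, intersect best replies.
Country A's best replies: T0→Free; T1→High; T2→Moderate; T3→High.
Country B's best replies: Free→T3; Moderate→T0; High→T1.
Only (High, T1) has each player best-responding; Nash payoffs (9, 7).
Sequential outcome (Moderate, T2) differs from the Nash profile (High, T1).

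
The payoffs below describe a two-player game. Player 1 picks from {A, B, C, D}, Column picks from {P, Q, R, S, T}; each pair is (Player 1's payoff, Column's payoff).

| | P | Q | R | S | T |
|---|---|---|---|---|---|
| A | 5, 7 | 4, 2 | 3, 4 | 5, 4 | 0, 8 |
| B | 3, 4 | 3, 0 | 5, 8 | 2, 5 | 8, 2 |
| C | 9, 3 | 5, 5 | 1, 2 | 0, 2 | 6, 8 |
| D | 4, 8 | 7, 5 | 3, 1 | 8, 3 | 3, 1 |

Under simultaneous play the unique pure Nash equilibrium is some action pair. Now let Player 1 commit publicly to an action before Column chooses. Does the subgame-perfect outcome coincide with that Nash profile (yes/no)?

Column best-responds to each possible Player 1 move:
- A: Column compares 7, 2, 4, 4, 8 and picks T; Player 1 would get 0.
- B: Column compares 4, 0, 8, 5, 2 and picks R; Player 1 would get 5.
- C: Column compares 3, 5, 2, 2, 8 and picks T; Player 1 would get 6.
- D: Column compares 8, 5, 1, 3, 1 and picks P; Player 1 would get 4.
Among 0, 5, 6, 4, the best is 6 at C. Subgame-perfect outcome: (C, T) with payoffs (6, 8).
Now find the simultaneous Nash equilibrium.
Player 1's best replies: P→C; Q→D; R→B; S→D; T→B.
Column's best replies: A→T; B→R; C→T; D→P.
Only (B, R) has each player best-responding; Nash payoffs (5, 8).
Sequential outcome (C, T) differs from the Nash profile (B, R).

no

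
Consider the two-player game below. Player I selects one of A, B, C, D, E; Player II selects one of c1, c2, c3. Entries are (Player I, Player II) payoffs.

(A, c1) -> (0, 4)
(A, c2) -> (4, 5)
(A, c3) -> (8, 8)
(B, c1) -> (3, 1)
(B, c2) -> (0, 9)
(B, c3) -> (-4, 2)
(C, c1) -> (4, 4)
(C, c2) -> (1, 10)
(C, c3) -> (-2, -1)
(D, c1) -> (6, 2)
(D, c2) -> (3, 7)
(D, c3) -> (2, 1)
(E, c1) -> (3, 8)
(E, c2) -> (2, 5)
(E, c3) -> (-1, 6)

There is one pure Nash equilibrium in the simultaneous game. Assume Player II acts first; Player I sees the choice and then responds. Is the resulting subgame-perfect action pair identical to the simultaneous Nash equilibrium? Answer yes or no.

yes

Player I best-responds to each possible Player II move:
- c1 → Player I plays D (best of 0, 3, 4, 6, 3); Player II gets 2.
- c2 → Player I plays A (best of 4, 0, 1, 3, 2); Player II gets 5.
- c3 → Player I plays A (best of 8, -4, -2, 2, -1); Player II gets 8.
Among 2, 5, 8, the best is 8 at c3. Subgame-perfect outcome: (A, c3) with payoffs (8, 8).
For the simultaneous game, intersect best replies.
Player I's best replies: c1→D; c2→A; c3→A.
Player II's best replies: A→c3; B→c2; C→c2; D→c2; E→c1.
The unique mutual best reply is (A, c3), giving (8, 8).
Sequential outcome (A, c3) coincides with the Nash profile (A, c3).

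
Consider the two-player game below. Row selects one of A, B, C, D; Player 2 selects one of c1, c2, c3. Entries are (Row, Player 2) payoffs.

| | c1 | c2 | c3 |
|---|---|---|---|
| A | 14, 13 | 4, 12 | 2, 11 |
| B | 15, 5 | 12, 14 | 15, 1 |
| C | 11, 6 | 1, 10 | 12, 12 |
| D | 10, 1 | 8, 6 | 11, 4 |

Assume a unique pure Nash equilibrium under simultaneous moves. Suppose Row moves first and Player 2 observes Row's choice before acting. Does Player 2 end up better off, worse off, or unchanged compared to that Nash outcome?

worse off

Solve by backward induction (Row leads).
- A: BR = c1, leader payoff 14.
- B: BR = c2, leader payoff 12.
- C: BR = c3, leader payoff 12.
- D: BR = c2, leader payoff 8.
Among 14, 12, 12, 8, the best is 14 at A. Subgame-perfect outcome: (A, c1) with payoffs (14, 13).
For the simultaneous game, intersect best replies.
Row's best replies: c1→B; c2→B; c3→B.
Player 2's best replies: A→c1; B→c2; C→c3; D→c2.
Only (B, c2) has each player best-responding; Nash payoffs (12, 14).
Player 2 earns 13 sequentially versus 14 at the Nash outcome: worse off.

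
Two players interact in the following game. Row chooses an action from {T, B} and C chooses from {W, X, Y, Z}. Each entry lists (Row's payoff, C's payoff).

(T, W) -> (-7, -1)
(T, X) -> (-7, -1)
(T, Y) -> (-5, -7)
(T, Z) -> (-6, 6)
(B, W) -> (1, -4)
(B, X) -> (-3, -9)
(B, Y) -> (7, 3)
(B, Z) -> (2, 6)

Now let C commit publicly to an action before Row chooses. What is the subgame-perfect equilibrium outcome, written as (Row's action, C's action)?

Row best-responds to each possible C move:
- W: Row compares -7, 1 and picks B; C would get -4.
- X: Row compares -7, -3 and picks B; C would get -9.
- Y: Row compares -5, 7 and picks B; C would get 3.
- Z: Row compares -6, 2 and picks B; C would get 6.
Among -4, -9, 3, 6, the best is 6 at Z. Subgame-perfect outcome: (B, Z) with payoffs (2, 6).

(B, Z)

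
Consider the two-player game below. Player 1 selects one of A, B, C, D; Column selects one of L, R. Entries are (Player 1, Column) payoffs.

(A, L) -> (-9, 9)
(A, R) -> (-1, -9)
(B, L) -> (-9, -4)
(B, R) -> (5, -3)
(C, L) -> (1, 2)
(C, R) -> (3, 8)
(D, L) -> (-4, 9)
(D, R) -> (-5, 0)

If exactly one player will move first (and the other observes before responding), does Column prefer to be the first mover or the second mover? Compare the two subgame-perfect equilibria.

first

If Player 1 leads: Column's best replies are A→L, B→R, C→R, D→L; Player 1's induced payoffs -9, 5, 3, -4; outcome (B, R), payoffs (5, -3).
If Column leads: Player 1's best replies are L→C, R→B; Column's induced payoffs 2, -3; outcome (C, L), payoffs (1, 2).
Column gets 2 moving first and -3 moving second, so Column prefers to move first.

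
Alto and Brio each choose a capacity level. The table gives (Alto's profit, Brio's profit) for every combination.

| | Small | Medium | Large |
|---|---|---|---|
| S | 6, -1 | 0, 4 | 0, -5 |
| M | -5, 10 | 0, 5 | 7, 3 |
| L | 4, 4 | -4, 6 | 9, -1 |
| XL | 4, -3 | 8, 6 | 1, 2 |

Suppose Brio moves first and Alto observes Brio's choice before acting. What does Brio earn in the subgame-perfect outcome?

Backward induction with Brio moving first.
- Small: BR = S, leader payoff -1.
- Medium: BR = XL, leader payoff 6.
- Large: BR = L, leader payoff -1.
Brio's induced payoffs are -1, 6, -1, so Brio commits to Medium. Subgame-perfect outcome: (XL, Medium) with payoffs (8, 6).

6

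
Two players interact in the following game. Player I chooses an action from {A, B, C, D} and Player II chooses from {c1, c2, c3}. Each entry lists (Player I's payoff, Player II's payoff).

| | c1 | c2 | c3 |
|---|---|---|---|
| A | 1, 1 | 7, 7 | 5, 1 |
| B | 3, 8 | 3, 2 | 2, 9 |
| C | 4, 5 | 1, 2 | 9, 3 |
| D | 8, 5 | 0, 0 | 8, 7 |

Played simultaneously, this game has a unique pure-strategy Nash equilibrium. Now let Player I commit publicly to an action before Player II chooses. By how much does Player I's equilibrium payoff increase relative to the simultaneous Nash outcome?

Work backward from Player II's decision.
- A: Player II compares 1, 7, 1 and picks c2; Player I would get 7.
- B: Player II compares 8, 2, 9 and picks c3; Player I would get 2.
- C: Player II compares 5, 2, 3 and picks c1; Player I would get 4.
- D: Player II compares 5, 0, 7 and picks c3; Player I would get 8.
Player I's induced payoffs are 7, 2, 4, 8, so Player I commits to D. Subgame-perfect outcome: (D, c3) with payoffs (8, 7).
Under simultaneous play:
Player I's best replies: c1→D; c2→A; c3→C.
Player II's best replies: A→c2; B→c3; C→c1; D→c3.
Only (A, c2) has each player best-responding; Nash payoffs (7, 7).
Player I's commitment gain: 8 − 7 = 1.

1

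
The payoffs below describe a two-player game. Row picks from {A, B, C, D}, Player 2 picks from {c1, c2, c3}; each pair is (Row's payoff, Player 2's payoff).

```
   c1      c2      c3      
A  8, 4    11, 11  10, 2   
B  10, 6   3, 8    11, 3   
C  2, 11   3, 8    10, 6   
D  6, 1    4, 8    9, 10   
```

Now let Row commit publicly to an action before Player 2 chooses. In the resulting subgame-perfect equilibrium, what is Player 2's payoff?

Solve by backward induction (Row leads).
- A → Player 2 plays c2 (best of 4, 11, 2); Row gets 11.
- B → Player 2 plays c2 (best of 6, 8, 3); Row gets 3.
- C → Player 2 plays c1 (best of 11, 8, 6); Row gets 2.
- D → Player 2 plays c3 (best of 1, 8, 10); Row gets 9.
Among 11, 3, 2, 9, the best is 11 at A. Subgame-perfect outcome: (A, c2) with payoffs (11, 11).

11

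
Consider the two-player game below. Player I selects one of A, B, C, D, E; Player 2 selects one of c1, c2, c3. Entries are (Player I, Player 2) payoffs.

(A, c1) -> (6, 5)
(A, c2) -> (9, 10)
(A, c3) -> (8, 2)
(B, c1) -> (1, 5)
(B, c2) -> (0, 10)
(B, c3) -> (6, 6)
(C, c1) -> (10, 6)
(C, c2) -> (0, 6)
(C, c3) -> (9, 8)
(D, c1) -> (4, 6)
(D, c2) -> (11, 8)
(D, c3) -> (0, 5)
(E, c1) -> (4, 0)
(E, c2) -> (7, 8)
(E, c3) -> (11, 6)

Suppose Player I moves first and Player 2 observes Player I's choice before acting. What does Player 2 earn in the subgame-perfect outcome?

Backward induction with Player I moving first.
- A → Player 2 plays c2 (best of 5, 10, 2); Player I gets 9.
- B → Player 2 plays c2 (best of 5, 10, 6); Player I gets 0.
- C → Player 2 plays c3 (best of 6, 6, 8); Player I gets 9.
- D → Player 2 plays c2 (best of 6, 8, 5); Player I gets 11.
- E → Player 2 plays c2 (best of 0, 8, 6); Player I gets 7.
Among 9, 0, 9, 11, 7, the best is 11 at D. Subgame-perfect outcome: (D, c2) with payoffs (11, 8).

8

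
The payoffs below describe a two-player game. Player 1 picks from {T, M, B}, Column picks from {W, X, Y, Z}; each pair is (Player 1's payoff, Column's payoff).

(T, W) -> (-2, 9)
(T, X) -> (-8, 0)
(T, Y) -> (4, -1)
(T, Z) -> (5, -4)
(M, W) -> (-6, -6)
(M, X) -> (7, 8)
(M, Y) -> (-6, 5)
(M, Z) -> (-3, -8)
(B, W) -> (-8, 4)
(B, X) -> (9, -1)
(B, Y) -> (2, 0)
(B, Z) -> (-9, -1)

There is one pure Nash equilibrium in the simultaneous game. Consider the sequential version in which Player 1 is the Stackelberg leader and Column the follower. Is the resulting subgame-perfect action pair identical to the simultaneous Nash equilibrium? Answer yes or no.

Work backward from Column's decision.
- T: Column compares 9, 0, -1, -4 and picks W; Player 1 would get -2.
- M: Column compares -6, 8, 5, -8 and picks X; Player 1 would get 7.
- B: Column compares 4, -1, 0, -1 and picks W; Player 1 would get -8.
Among -2, 7, -8, the best is 7 at M. Subgame-perfect outcome: (M, X) with payoffs (7, 8).
Under simultaneous play:
Player 1's best replies: W→T; X→B; Y→T; Z→T.
Column's best replies: T→W; M→X; B→W.
The unique mutual best reply is (T, W), giving (-2, 9).
Sequential outcome (M, X) differs from the Nash profile (T, W).

no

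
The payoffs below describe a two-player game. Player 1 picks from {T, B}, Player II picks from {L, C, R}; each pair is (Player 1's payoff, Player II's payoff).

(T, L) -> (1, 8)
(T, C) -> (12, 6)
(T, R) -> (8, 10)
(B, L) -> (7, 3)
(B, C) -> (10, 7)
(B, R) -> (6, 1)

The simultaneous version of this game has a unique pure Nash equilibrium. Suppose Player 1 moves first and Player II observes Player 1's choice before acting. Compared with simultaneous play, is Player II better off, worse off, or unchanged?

Work backward from Player II's decision.
- T: BR = R, leader payoff 8.
- B: BR = C, leader payoff 10.
Among 8, 10, the best is 10 at B. Subgame-perfect outcome: (B, C) with payoffs (10, 7).
Under simultaneous play:
Player 1's best replies: L→B; C→T; R→T.
Player II's best replies: T→R; B→C.
The unique mutual best reply is (T, R), giving (8, 10).
Player II earns 7 sequentially versus 10 at the Nash outcome: worse off.

worse off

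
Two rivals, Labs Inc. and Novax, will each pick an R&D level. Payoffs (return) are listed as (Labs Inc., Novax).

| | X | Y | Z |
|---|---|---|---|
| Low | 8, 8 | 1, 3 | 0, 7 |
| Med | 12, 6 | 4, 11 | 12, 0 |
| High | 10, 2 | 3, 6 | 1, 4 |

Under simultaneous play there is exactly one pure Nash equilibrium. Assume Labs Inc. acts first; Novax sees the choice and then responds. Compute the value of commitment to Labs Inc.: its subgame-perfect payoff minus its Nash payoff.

Backward induction with Labs Inc. moving first.
- Low: BR = X, leader payoff 8.
- Med: BR = Y, leader payoff 4.
- High: BR = Y, leader payoff 3.
Maximizing over 8, 4, 3, Labs Inc. chooses Low. Subgame-perfect outcome: (Low, X) with payoffs (8, 8).
Under simultaneous play:
Labs Inc.'s best replies: X→Med; Y→Med; Z→Med.
Novax's best replies: Low→X; Med→Y; High→Y.
Only (Med, Y) has each player best-responding; Nash payoffs (4, 11).
Labs Inc.'s commitment gain: 8 − 4 = 4.

4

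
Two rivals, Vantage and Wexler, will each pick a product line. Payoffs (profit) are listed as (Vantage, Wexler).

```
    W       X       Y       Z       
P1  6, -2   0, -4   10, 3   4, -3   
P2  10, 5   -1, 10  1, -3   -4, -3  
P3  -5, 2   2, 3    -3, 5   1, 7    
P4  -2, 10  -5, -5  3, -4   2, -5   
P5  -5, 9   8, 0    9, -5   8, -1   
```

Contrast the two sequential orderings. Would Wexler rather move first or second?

first

If Vantage leads: Wexler's best replies are P1→Y, P2→X, P3→Z, P4→W, P5→W; Vantage's induced payoffs 10, -1, 1, -2, -5; outcome (P1, Y), payoffs (10, 3).
If Wexler leads: Vantage's best replies are W→P2, X→P5, Y→P1, Z→P5; Wexler's induced payoffs 5, 0, 3, -1; outcome (P2, W), payoffs (10, 5).
Wexler gets 5 moving first and 3 moving second, so Wexler prefers to move first.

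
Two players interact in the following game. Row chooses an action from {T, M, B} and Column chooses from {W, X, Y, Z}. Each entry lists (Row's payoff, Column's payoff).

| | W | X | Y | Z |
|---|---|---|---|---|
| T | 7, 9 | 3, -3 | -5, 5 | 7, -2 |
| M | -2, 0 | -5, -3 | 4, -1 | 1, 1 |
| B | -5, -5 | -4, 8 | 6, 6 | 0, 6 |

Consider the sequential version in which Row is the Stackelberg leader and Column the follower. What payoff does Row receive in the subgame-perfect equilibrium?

7

Column best-responds to each possible Row move:
- T: Column compares 9, -3, 5, -2 and picks W; Row would get 7.
- M: Column compares 0, -3, -1, 1 and picks Z; Row would get 1.
- B: Column compares -5, 8, 6, 6 and picks X; Row would get -4.
Among 7, 1, -4, the best is 7 at T. Subgame-perfect outcome: (T, W) with payoffs (7, 9).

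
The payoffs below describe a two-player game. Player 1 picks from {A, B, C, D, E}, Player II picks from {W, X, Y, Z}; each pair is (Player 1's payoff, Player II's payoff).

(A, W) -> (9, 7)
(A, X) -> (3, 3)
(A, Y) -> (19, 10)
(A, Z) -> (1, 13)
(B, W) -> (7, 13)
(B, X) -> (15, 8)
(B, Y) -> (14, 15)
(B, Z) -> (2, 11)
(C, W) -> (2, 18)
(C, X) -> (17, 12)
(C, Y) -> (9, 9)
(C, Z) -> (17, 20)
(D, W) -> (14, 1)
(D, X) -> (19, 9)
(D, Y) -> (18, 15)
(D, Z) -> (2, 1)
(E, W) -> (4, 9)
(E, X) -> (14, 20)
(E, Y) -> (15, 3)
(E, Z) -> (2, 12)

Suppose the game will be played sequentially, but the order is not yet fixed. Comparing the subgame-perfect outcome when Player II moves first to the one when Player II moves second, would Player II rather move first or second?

If Player 1 leads: Player II's best replies are A→Z, B→Y, C→Z, D→Y, E→X; Player 1's induced payoffs 1, 14, 17, 18, 14; outcome (D, Y), payoffs (18, 15).
If Player II leads: Player 1's best replies are W→D, X→D, Y→A, Z→C; Player II's induced payoffs 1, 9, 10, 20; outcome (C, Z), payoffs (17, 20).
Player II gets 20 moving first and 15 moving second, so Player II prefers to move first.

first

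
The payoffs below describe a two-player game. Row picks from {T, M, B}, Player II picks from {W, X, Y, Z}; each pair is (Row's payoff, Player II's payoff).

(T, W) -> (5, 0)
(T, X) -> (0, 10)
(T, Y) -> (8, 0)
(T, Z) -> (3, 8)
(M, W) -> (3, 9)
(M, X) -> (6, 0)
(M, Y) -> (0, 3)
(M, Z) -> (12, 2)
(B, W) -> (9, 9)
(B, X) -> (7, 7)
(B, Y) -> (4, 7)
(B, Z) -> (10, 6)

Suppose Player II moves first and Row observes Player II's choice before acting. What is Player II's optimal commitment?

W

Solve by backward induction (Player II leads).
- W: Row compares 5, 3, 9 and picks B; Player II would get 9.
- X: Row compares 0, 6, 7 and picks B; Player II would get 7.
- Y: Row compares 8, 0, 4 and picks T; Player II would get 0.
- Z: Row compares 3, 12, 10 and picks M; Player II would get 2.
Among 9, 7, 0, 2, the best is 9 at W. Subgame-perfect outcome: (B, W) with payoffs (9, 9).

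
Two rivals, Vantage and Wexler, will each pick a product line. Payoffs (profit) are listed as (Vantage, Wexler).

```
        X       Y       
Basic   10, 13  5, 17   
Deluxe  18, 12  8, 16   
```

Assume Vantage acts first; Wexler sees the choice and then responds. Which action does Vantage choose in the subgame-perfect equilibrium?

Backward induction with Vantage moving first.
- Basic: Wexler compares 13, 17 and picks Y; Vantage would get 5.
- Deluxe: Wexler compares 12, 16 and picks Y; Vantage would get 8.
Maximizing over 5, 8, Vantage chooses Deluxe. Subgame-perfect outcome: (Deluxe, Y) with payoffs (8, 16).

Deluxe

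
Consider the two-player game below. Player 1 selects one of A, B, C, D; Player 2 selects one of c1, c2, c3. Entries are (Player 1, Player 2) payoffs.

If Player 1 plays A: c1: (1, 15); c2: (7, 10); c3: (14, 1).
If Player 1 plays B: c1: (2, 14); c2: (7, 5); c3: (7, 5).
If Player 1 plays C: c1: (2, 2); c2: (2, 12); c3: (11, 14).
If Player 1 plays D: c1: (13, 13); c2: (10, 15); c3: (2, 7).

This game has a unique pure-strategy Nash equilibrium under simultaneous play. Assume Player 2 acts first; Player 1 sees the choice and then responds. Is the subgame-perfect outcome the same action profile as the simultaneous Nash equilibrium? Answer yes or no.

yes

Work backward from Player 1's decision.
- c1: BR = D, leader payoff 13.
- c2: BR = D, leader payoff 15.
- c3: BR = A, leader payoff 1.
Player 2's induced payoffs are 13, 15, 1, so Player 2 commits to c2. Subgame-perfect outcome: (D, c2) with payoffs (10, 15).
For the simultaneous game, intersect best replies.
Player 1's best replies: c1→D; c2→D; c3→A.
Player 2's best replies: A→c1; B→c1; C→c3; D→c2.
Only (D, c2) has each player best-responding; Nash payoffs (10, 15).
Sequential outcome (D, c2) coincides with the Nash profile (D, c2).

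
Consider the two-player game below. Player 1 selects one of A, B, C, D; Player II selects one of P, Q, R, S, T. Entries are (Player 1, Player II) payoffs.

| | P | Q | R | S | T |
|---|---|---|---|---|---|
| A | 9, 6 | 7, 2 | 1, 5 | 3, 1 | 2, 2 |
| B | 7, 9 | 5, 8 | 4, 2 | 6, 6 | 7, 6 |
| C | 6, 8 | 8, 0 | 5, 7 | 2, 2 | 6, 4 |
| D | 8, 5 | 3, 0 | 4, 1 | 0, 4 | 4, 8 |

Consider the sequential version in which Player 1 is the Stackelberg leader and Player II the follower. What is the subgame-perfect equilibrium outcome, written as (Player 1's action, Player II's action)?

(A, P)

Player II best-responds to each possible Player 1 move:
- A → Player II plays P (best of 6, 2, 5, 1, 2); Player 1 gets 9.
- B → Player II plays P (best of 9, 8, 2, 6, 6); Player 1 gets 7.
- C → Player II plays P (best of 8, 0, 7, 2, 4); Player 1 gets 6.
- D → Player II plays T (best of 5, 0, 1, 4, 8); Player 1 gets 4.
Among 9, 7, 6, 4, the best is 9 at A. Subgame-perfect outcome: (A, P) with payoffs (9, 6).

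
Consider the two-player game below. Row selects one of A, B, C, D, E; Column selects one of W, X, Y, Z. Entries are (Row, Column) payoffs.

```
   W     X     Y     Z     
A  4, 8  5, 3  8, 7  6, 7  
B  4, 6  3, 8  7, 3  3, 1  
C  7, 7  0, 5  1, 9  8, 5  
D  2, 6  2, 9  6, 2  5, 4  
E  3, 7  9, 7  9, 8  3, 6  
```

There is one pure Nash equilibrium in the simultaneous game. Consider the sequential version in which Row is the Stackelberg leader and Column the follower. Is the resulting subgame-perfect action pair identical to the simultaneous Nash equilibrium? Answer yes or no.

Work backward from Column's decision.
- A: Column compares 8, 3, 7, 7 and picks W; Row would get 4.
- B: Column compares 6, 8, 3, 1 and picks X; Row would get 3.
- C: Column compares 7, 5, 9, 5 and picks Y; Row would get 1.
- D: Column compares 6, 9, 2, 4 and picks X; Row would get 2.
- E: Column compares 7, 7, 8, 6 and picks Y; Row would get 9.
Maximizing over 4, 3, 1, 2, 9, Row chooses E. Subgame-perfect outcome: (E, Y) with payoffs (9, 8).
Under simultaneous play:
Row's best replies: W→C; X→E; Y→E; Z→C.
Column's best replies: A→W; B→X; C→Y; D→X; E→Y.
Only (E, Y) has each player best-responding; Nash payoffs (9, 8).
Sequential outcome (E, Y) coincides with the Nash profile (E, Y).

yes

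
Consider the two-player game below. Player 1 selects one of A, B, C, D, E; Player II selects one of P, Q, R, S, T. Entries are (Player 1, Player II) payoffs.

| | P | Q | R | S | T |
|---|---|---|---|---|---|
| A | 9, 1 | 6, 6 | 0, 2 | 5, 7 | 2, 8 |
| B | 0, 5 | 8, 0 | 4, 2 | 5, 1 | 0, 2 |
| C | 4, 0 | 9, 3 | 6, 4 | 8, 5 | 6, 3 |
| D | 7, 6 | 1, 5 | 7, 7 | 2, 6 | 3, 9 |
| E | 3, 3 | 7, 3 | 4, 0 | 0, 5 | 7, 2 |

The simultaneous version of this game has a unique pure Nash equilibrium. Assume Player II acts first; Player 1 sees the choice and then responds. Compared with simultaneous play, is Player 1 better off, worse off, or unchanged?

worse off

Backward induction with Player II moving first.
- P → Player 1 plays A (best of 9, 0, 4, 7, 3); Player II gets 1.
- Q → Player 1 plays C (best of 6, 8, 9, 1, 7); Player II gets 3.
- R → Player 1 plays D (best of 0, 4, 6, 7, 4); Player II gets 7.
- S → Player 1 plays C (best of 5, 5, 8, 2, 0); Player II gets 5.
- T → Player 1 plays E (best of 2, 0, 6, 3, 7); Player II gets 2.
Maximizing over 1, 3, 7, 5, 2, Player II chooses R. Subgame-perfect outcome: (D, R) with payoffs (7, 7).
For the simultaneous game, intersect best replies.
Player 1's best replies: P→A; Q→C; R→D; S→C; T→E.
Player II's best replies: A→T; B→P; C→S; D→T; E→S.
The unique mutual best reply is (C, S), giving (8, 5).
Player 1 earns 7 sequentially versus 8 at the Nash outcome: worse off.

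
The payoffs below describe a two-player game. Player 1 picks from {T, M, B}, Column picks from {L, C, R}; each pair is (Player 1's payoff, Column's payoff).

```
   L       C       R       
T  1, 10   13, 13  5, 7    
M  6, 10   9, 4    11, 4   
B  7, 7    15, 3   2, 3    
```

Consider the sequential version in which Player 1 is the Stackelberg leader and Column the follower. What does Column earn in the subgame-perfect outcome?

13

Backward induction with Player 1 moving first.
- T → Column plays C (best of 10, 13, 7); Player 1 gets 13.
- M → Column plays L (best of 10, 4, 4); Player 1 gets 6.
- B → Column plays L (best of 7, 3, 3); Player 1 gets 7.
Among 13, 6, 7, the best is 13 at T. Subgame-perfect outcome: (T, C) with payoffs (13, 13).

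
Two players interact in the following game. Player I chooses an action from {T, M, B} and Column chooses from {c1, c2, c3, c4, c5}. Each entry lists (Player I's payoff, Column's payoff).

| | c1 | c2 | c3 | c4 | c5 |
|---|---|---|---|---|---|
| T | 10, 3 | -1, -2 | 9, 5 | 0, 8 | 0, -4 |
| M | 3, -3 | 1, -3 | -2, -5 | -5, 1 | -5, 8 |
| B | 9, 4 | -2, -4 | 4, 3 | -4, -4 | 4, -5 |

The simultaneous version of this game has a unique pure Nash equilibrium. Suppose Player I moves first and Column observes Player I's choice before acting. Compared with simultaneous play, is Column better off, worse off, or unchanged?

worse off

Backward induction with Player I moving first.
- T: BR = c4, leader payoff 0.
- M: BR = c5, leader payoff -5.
- B: BR = c1, leader payoff 9.
Among 0, -5, 9, the best is 9 at B. Subgame-perfect outcome: (B, c1) with payoffs (9, 4).
For the simultaneous game, intersect best replies.
Player I's best replies: c1→T; c2→M; c3→T; c4→T; c5→B.
Column's best replies: T→c4; M→c5; B→c1.
The unique mutual best reply is (T, c4), giving (0, 8).
Column earns 4 sequentially versus 8 at the Nash outcome: worse off.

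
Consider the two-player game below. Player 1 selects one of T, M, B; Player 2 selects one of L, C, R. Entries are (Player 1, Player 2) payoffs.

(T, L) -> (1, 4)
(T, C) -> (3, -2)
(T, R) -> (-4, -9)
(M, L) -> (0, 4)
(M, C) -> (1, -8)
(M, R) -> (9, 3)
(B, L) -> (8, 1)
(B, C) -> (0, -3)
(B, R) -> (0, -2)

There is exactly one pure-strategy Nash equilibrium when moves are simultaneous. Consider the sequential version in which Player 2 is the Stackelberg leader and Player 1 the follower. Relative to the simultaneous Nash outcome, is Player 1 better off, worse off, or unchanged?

better off

Work backward from Player 1's decision.
- L: BR = B, leader payoff 1.
- C: BR = T, leader payoff -2.
- R: BR = M, leader payoff 3.
Among 1, -2, 3, the best is 3 at R. Subgame-perfect outcome: (M, R) with payoffs (9, 3).
Under simultaneous play:
Player 1's best replies: L→B; C→T; R→M.
Player 2's best replies: T→L; M→L; B→L.
Only (B, L) has each player best-responding; Nash payoffs (8, 1).
Player 1 earns 9 sequentially versus 8 at the Nash outcome: better off.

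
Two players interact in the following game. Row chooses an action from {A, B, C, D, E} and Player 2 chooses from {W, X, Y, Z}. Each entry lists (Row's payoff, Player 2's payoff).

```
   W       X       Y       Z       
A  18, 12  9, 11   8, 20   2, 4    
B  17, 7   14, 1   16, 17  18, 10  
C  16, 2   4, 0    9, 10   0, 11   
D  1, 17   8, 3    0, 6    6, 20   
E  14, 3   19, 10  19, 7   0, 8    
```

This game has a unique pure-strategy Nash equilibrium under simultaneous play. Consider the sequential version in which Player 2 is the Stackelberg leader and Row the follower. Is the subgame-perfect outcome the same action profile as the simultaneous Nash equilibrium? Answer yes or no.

Work backward from Row's decision.
- W → Row plays A (best of 18, 17, 16, 1, 14); Player 2 gets 12.
- X → Row plays E (best of 9, 14, 4, 8, 19); Player 2 gets 10.
- Y → Row plays E (best of 8, 16, 9, 0, 19); Player 2 gets 7.
- Z → Row plays B (best of 2, 18, 0, 6, 0); Player 2 gets 10.
Maximizing over 12, 10, 7, 10, Player 2 chooses W. Subgame-perfect outcome: (A, W) with payoffs (18, 12).
Under simultaneous play:
Row's best replies: W→A; X→E; Y→E; Z→B.
Player 2's best replies: A→Y; B→Y; C→Z; D→Z; E→X.
The unique mutual best reply is (E, X), giving (19, 10).
Sequential outcome (A, W) differs from the Nash profile (E, X).

no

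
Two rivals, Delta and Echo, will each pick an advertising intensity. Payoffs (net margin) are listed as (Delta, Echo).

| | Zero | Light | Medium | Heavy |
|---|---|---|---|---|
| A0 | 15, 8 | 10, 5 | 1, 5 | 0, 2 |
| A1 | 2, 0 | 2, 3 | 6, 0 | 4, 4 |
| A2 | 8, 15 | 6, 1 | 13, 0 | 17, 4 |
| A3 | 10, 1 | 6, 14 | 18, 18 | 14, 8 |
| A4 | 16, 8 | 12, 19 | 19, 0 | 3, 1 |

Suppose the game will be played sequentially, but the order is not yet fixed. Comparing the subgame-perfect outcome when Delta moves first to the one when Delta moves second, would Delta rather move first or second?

If Delta leads: Echo's best replies are A0→Zero, A1→Heavy, A2→Zero, A3→Medium, A4→Light; Delta's induced payoffs 15, 4, 8, 18, 12; outcome (A3, Medium), payoffs (18, 18).
If Echo leads: Delta's best replies are Zero→A4, Light→A4, Medium→A4, Heavy→A2; Echo's induced payoffs 8, 19, 0, 4; outcome (A4, Light), payoffs (12, 19).
Delta gets 18 moving first and 12 moving second, so Delta prefers to move first.

first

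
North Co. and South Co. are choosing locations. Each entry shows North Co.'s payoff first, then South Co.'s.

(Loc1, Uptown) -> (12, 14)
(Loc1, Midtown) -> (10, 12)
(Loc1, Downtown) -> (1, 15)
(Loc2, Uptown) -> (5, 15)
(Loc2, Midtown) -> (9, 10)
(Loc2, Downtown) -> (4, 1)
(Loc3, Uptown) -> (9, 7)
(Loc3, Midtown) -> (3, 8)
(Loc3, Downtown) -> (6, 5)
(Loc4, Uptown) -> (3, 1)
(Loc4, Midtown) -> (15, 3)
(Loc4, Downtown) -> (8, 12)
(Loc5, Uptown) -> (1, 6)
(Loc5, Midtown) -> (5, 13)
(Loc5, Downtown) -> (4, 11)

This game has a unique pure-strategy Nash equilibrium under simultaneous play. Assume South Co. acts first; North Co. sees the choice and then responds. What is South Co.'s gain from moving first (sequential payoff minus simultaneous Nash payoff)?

2

North Co. best-responds to each possible South Co. move:
- Uptown → North Co. plays Loc1 (best of 12, 5, 9, 3, 1); South Co. gets 14.
- Midtown → North Co. plays Loc4 (best of 10, 9, 3, 15, 5); South Co. gets 3.
- Downtown → North Co. plays Loc4 (best of 1, 4, 6, 8, 4); South Co. gets 12.
Among 14, 3, 12, the best is 14 at Uptown. Subgame-perfect outcome: (Loc1, Uptown) with payoffs (12, 14).
For the simultaneous game, intersect best replies.
North Co.'s best replies: Uptown→Loc1; Midtown→Loc4; Downtown→Loc4.
South Co.'s best replies: Loc1→Downtown; Loc2→Uptown; Loc3→Midtown; Loc4→Downtown; Loc5→Midtown.
The unique mutual best reply is (Loc4, Downtown), giving (8, 12).
South Co.'s commitment gain: 14 − 12 = 2.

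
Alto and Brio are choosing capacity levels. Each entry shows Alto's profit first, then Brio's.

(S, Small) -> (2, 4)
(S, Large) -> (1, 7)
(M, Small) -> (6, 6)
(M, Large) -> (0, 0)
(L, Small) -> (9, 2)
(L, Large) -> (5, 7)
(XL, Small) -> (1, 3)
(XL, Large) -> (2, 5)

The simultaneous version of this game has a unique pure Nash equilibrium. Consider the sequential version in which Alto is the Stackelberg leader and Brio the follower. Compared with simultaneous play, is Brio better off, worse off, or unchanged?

worse off

Work backward from Brio's decision.
- S → Brio plays Large (best of 4, 7); Alto gets 1.
- M → Brio plays Small (best of 6, 0); Alto gets 6.
- L → Brio plays Large (best of 2, 7); Alto gets 5.
- XL → Brio plays Large (best of 3, 5); Alto gets 2.
Alto's induced payoffs are 1, 6, 5, 2, so Alto commits to M. Subgame-perfect outcome: (M, Small) with payoffs (6, 6).
For the simultaneous game, intersect best replies.
Alto's best replies: Small→L; Large→L.
Brio's best replies: S→Large; M→Small; L→Large; XL→Large.
The unique mutual best reply is (L, Large), giving (5, 7).
Brio earns 6 sequentially versus 7 at the Nash outcome: worse off.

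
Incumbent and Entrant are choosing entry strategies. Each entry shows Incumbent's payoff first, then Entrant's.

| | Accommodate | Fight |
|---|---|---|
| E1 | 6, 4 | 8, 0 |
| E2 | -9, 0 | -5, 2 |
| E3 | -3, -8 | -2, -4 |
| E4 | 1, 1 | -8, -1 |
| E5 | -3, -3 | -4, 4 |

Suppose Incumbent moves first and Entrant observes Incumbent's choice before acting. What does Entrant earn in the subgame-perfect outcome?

4

Work backward from Entrant's decision.
- E1: Entrant compares 4, 0 and picks Accommodate; Incumbent would get 6.
- E2: Entrant compares 0, 2 and picks Fight; Incumbent would get -5.
- E3: Entrant compares -8, -4 and picks Fight; Incumbent would get -2.
- E4: Entrant compares 1, -1 and picks Accommodate; Incumbent would get 1.
- E5: Entrant compares -3, 4 and picks Fight; Incumbent would get -4.
Maximizing over 6, -5, -2, 1, -4, Incumbent chooses E1. Subgame-perfect outcome: (E1, Accommodate) with payoffs (6, 4).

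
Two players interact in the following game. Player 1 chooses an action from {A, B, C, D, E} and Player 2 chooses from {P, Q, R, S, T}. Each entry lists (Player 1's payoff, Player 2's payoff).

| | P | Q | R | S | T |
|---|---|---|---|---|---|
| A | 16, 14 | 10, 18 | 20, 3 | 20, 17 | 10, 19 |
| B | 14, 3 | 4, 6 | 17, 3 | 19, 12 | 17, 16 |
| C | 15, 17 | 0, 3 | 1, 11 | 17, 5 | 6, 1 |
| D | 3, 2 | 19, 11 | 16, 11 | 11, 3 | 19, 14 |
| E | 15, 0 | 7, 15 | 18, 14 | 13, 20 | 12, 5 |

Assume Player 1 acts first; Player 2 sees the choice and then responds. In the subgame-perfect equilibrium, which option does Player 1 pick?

D

Solve by backward induction (Player 1 leads).
- A: BR = T, leader payoff 10.
- B: BR = T, leader payoff 17.
- C: BR = P, leader payoff 15.
- D: BR = T, leader payoff 19.
- E: BR = S, leader payoff 13.
Player 1's induced payoffs are 10, 17, 15, 19, 13, so Player 1 commits to D. Subgame-perfect outcome: (D, T) with payoffs (19, 14).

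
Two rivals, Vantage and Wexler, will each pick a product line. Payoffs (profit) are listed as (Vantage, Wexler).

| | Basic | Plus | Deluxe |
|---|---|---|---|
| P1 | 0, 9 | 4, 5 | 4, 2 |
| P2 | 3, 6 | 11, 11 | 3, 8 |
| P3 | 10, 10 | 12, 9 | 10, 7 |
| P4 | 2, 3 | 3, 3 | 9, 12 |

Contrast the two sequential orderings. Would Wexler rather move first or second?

If Vantage leads: Wexler's best replies are P1→Basic, P2→Plus, P3→Basic, P4→Deluxe; Vantage's induced payoffs 0, 11, 10, 9; outcome (P2, Plus), payoffs (11, 11).
If Wexler leads: Vantage's best replies are Basic→P3, Plus→P3, Deluxe→P3; Wexler's induced payoffs 10, 9, 7; outcome (P3, Basic), payoffs (10, 10).
Wexler gets 10 moving first and 11 moving second, so Wexler prefers to move second.

second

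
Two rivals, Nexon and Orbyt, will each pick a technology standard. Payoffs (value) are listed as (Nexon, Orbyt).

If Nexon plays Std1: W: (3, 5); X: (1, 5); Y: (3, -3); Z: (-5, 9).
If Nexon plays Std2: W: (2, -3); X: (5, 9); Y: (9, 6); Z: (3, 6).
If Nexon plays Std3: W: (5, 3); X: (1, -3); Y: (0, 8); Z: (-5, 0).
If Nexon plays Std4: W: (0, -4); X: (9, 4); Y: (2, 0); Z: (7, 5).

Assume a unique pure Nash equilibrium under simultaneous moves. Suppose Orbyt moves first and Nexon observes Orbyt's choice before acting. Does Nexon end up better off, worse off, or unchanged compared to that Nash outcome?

better off

Backward induction with Orbyt moving first.
- W: Nexon compares 3, 2, 5, 0 and picks Std3; Orbyt would get 3.
- X: Nexon compares 1, 5, 1, 9 and picks Std4; Orbyt would get 4.
- Y: Nexon compares 3, 9, 0, 2 and picks Std2; Orbyt would get 6.
- Z: Nexon compares -5, 3, -5, 7 and picks Std4; Orbyt would get 5.
Among 3, 4, 6, 5, the best is 6 at Y. Subgame-perfect outcome: (Std2, Y) with payoffs (9, 6).
Under simultaneous play:
Nexon's best replies: W→Std3; X→Std4; Y→Std2; Z→Std4.
Orbyt's best replies: Std1→Z; Std2→X; Std3→Y; Std4→Z.
The unique mutual best reply is (Std4, Z), giving (7, 5).
Nexon earns 9 sequentially versus 7 at the Nash outcome: better off.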